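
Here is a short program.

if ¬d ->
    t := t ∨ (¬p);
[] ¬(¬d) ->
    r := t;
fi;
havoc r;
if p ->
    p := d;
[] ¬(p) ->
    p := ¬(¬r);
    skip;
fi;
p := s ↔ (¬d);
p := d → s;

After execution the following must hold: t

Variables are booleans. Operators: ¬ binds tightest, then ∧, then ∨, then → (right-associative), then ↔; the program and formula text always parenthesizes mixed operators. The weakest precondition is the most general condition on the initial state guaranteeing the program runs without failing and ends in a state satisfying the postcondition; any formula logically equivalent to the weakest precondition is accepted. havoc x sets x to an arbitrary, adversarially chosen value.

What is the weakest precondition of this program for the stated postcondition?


Working backward. After the program, t must hold.
Before p := d → s: t
Before p := s ↔ (¬d): t
Then branch requires t; else branch requires t.
Before the if: (p → t) ∧ ((¬p) → t)
Before havoc r: (p → t) ∧ ((¬p) → t)
Then branch requires (p → (t ∨ (¬p))) ∧ ((¬p) → (t ∨ (¬p))); else branch requires (p → t) ∧ ((¬p) → t).
Before the if: ((¬d) → ((p → (t ∨ (¬p))) ∧ ((¬p) → (t ∨ (¬p))))) ∧ (d → ((p → t) ∧ ((¬p) → t)))
Answer: WP = ((¬d) → ((p → (t ∨ (¬p))) ∧ ((¬p) → (t ∨ (¬p))))) ∧ (d → ((p → t) ∧ ((¬p) → t)))


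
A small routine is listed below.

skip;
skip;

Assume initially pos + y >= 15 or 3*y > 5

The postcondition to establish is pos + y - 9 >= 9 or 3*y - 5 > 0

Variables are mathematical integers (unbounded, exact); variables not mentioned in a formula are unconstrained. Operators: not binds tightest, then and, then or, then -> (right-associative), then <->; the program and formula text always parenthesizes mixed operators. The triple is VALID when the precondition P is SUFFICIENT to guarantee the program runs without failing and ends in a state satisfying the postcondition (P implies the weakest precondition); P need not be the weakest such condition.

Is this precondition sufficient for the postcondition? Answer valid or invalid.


Working backward. After the program, the postcondition pos + y - 9 >= 9 or 3*y - 5 > 0 must hold; in canonical form it is pos + y >= 18 or 3*y > 5.
Before skip: pos + y >= 18 or 3*y > 5
Before skip: pos + y >= 18 or 3*y > 5
The weakest precondition is pos + y >= 18 or 3*y > 5.
Check whether pos + y >= 15 or 3*y > 5 implies it.
Countermodel: at the initial state pos = 14, y = 1, the precondition holds but the weakest precondition fails.
Answer: invalid


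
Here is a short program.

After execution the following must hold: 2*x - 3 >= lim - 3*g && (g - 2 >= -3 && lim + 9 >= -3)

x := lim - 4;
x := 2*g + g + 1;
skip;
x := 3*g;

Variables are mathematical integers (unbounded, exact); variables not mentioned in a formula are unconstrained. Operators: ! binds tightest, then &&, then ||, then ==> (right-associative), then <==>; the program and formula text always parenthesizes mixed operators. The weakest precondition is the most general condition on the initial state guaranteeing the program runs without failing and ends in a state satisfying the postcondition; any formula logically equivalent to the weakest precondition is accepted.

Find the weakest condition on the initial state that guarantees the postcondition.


Working backward. After the program, the postcondition 2*x - 3 >= lim - 3*g && (g - 2 >= -3 && lim + 9 >= -3) must hold; in canonical form it is 3*g + 2*x >= lim + 3 && g >= -1 && lim >= -12.
Before x := 3*g: 9*g >= lim + 3 && g >= -1 && lim >= -12
Before skip: 9*g >= lim + 3 && g >= -1 && lim >= -12
Before x := 2*g + g + 1: 9*g >= lim + 3 && g >= -1 && lim >= -12
Before x := lim - 4: 9*g >= lim + 3 && g >= -1 && lim >= -12
Answer: WP = 9*g >= lim + 3 && g >= -1 && lim >= -12


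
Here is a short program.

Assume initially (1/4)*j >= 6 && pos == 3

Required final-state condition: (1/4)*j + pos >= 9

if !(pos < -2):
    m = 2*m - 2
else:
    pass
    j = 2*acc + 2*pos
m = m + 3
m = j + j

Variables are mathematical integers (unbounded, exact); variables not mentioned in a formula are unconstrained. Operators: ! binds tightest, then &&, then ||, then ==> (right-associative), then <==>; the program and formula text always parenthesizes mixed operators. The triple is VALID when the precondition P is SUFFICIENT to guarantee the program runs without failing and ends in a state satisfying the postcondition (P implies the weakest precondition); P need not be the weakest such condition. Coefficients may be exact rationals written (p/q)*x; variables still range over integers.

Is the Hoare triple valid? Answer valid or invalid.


Working backward. After the program, (1/4)*j + pos >= 9 must hold.
Before m := j + j: (1/4)*j + pos >= 9
Before m := m + 3: (1/4)*j + pos >= 9
Then branch requires (1/4)*j + pos >= 9; else branch requires (1/2)*acc + (3/2)*pos >= 9.
Before the if: ((!(pos < -2)) ==> (1/4)*j + pos >= 9) && (pos < -2 ==> (1/2)*acc + (3/2)*pos >= 9)
The weakest precondition is ((!(pos < -2)) ==> (1/4)*j + pos >= 9) && (pos < -2 ==> (1/2)*acc + (3/2)*pos >= 9).
Check whether (1/4)*j >= 6 && pos == 3 implies it.
Every state satisfying the precondition satisfies the weakest precondition: the implication holds.
Answer: valid


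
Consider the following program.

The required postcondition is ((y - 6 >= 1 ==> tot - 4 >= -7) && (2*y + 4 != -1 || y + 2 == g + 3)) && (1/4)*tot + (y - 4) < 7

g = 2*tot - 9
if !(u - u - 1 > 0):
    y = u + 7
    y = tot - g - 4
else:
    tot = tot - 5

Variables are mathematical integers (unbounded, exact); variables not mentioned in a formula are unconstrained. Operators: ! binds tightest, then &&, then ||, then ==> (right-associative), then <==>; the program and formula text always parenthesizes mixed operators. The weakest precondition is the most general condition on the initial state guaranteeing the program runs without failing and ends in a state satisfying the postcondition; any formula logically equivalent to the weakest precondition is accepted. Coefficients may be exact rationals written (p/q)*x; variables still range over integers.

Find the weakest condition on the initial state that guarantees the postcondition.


Working backward. After the program, the postcondition ((y - 6 >= 1 ==> tot - 4 >= -7) && (2*y + 4 != -1 || y + 2 == g + 3)) && (1/4)*tot + (y - 4) < 7 must hold; in canonical form it is (y >= 7 ==> tot >= -3) && (2*y != -5 || y == g + 1) && (1/4)*tot + y < 11.
Then branch requires (tot >= g + 11 ==> tot >= -3) && (2*tot != 2*g + 3 || tot == 2*g + 5) && (5/4)*tot < g + 15; else branch requires (y >= 7 ==> tot >= 2) && (2*y != -5 || y == g + 1) && (1/4)*tot + y < 49/4.
Before the if: (tot >= g + 11 ==> tot >= -3) && (2*tot != 2*g + 3 || tot == 2*g + 5) && (5/4)*tot < g + 15
Before g := 2*tot - 9: (tot <= -2 ==> tot >= -3) && (2*tot != 15 || 3*tot == 13) && (3/4)*tot > -6
Answer: WP = (tot <= -2 ==> tot >= -3) && (2*tot != 15 || 3*tot == 13) && (3/4)*tot > -6


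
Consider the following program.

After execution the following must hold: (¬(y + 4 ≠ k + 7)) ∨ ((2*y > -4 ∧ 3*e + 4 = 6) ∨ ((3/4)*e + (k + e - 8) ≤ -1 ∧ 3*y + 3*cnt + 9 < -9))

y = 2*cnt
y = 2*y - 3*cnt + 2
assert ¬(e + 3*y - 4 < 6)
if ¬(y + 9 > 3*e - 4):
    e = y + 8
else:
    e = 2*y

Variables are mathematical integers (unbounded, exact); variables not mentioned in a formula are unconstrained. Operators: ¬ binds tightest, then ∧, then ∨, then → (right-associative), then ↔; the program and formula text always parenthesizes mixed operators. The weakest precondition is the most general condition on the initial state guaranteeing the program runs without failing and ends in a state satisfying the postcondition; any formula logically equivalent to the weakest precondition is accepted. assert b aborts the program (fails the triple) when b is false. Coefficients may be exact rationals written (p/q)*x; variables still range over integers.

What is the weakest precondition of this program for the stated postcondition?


Working backward. After the program, the postcondition (¬(y + 4 ≠ k + 7)) ∨ ((2*y > -4 ∧ 3*e + 4 = 6) ∨ ((3/4)*e + (k + e - 8) ≤ -1 ∧ 3*y + 3*cnt + 9 < -9)) must hold; in canonical form it is (¬(y ≠ k + 3)) ∨ (2*y > -4 ∧ 3*e = 2) ∨ ((7/4)*e + k ≤ 7 ∧ 3*cnt + 3*y < -18).
Then branch requires (¬(y ≠ k + 3)) ∨ (2*y > -4 ∧ 3*y = -22) ∨ (k + (7/4)*y ≤ -7 ∧ 3*cnt + 3*y < -18); else branch requires (¬(y ≠ k + 3)) ∨ (2*y > -4 ∧ 6*y = 2) ∨ (k + (7/2)*y ≤ 7 ∧ 3*cnt + 3*y < -18).
Before the if: ((¬(y > 3*e - 13)) → ((¬(y ≠ k + 3)) ∨ (2*y > -4 ∧ 3*y = -22) ∨ (k + (7/4)*y ≤ -7 ∧ 3*cnt + 3*y < -18))) ∧ (y > 3*e - 13 → ((¬(y ≠ k + 3)) ∨ (2*y > -4 ∧ 6*y = 2) ∨ (k + (7/2)*y ≤ 7 ∧ 3*cnt + 3*y < -18)))
Before assert ¬(e + 3*y - 4 < 6): (¬(e + 3*y < 10)) ∧ ((¬(y > 3*e - 13)) → ((¬(y ≠ k + 3)) ∨ (2*y > -4 ∧ 3*y = -22) ∨ (k + (7/4)*y ≤ -7 ∧ 3*cnt + 3*y < -18))) ∧ (y > 3*e - 13 → ((¬(y ≠ k + 3)) ∨ (2*y > -4 ∧ 6*y = 2) ∨ (k + (7/2)*y ≤ 7 ∧ 3*cnt + 3*y < -18)))
Before y := 2*y - 3*cnt + 2: (¬(e + 6*y < 9*cnt + 4)) ∧ ((¬(2*y > 3*cnt + 3*e - 15)) → ((¬(2*y ≠ 3*cnt + k + 1)) ∨ (4*y > 6*cnt - 8 ∧ 6*y = 9*cnt - 28) ∨ (k + (7/2)*y ≤ (21/4)*cnt - 21/2 ∧ 6*y < 6*cnt - 24))) ∧ (2*y > 3*cnt + 3*e - 15 → ((¬(2*y ≠ 3*cnt + k + 1)) ∨ (4*y > 6*cnt - 8 ∧ 12*y = 18*cnt - 10) ∨ (k + 7*y ≤ (21/2)*cnt ∧ 6*y < 6*cnt - 24)))
Before y := 2*cnt: (¬(3*cnt + e < 4)) ∧ ((¬(cnt > 3*e - 15)) → ((¬(cnt ≠ k + 1)) ∨ (2*cnt > -8 ∧ 3*cnt = -28) ∨ ((7/4)*cnt + k ≤ -21/2 ∧ 6*cnt < -24))) ∧ (cnt > 3*e - 15 → ((¬(cnt ≠ k + 1)) ∨ (2*cnt > -8 ∧ 6*cnt = -10) ∨ ((7/2)*cnt + k ≤ 0 ∧ 6*cnt < -24)))
Answer: WP = (¬(3*cnt + e < 4)) ∧ ((¬(cnt > 3*e - 15)) → ((¬(cnt ≠ k + 1)) ∨ (2*cnt > -8 ∧ 3*cnt = -28) ∨ ((7/4)*cnt + k ≤ -21/2 ∧ 6*cnt < -24))) ∧ (cnt > 3*e - 15 → ((¬(cnt ≠ k + 1)) ∨ (2*cnt > -8 ∧ 6*cnt = -10) ∨ ((7/2)*cnt + k ≤ 0 ∧ 6*cnt < -24)))


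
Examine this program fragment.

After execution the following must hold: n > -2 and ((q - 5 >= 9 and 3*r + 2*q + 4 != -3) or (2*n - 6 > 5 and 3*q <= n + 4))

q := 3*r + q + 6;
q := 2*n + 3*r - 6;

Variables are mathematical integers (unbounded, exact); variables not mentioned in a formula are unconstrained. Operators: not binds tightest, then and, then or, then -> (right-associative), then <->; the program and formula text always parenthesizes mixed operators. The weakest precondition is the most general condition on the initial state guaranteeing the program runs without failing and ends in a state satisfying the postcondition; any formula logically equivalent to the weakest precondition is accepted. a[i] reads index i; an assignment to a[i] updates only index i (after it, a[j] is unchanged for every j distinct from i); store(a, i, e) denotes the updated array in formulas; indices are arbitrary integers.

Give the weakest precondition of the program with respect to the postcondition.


Working backward. After the program, the postcondition n > -2 and ((q - 5 >= 9 and 3*r + 2*q + 4 != -3) or (2*n - 6 > 5 and 3*q <= n + 4)) must hold; in canonical form it is n > -2 and ((q >= 14 and 2*q + 3*r != -7) or (2*n > 11 and 3*q <= n + 4)).
Before q := 2*n + 3*r - 6: n > -2 and ((2*n + 3*r >= 20 and 4*n + 9*r != 5) or (2*n > 11 and 5*n + 9*r <= 22))
Before q := 3*r + q + 6: n > -2 and ((2*n + 3*r >= 20 and 4*n + 9*r != 5) or (2*n > 11 and 5*n + 9*r <= 22))
Answer: WP = n > -2 and ((2*n + 3*r >= 20 and 4*n + 9*r != 5) or (2*n > 11 and 5*n + 9*r <= 22))


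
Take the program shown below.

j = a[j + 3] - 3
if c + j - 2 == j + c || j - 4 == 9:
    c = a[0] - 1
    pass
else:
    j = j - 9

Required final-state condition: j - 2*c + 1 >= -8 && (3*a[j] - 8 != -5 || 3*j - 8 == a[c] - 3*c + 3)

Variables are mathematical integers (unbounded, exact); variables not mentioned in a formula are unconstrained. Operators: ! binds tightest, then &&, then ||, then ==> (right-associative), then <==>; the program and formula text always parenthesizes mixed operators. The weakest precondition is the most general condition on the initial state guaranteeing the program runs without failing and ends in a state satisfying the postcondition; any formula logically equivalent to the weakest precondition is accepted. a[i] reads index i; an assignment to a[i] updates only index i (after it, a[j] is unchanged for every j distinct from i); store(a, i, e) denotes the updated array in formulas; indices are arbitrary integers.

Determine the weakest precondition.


Working backward. After the program, the postcondition j - 2*c + 1 >= -8 && (3*a[j] - 8 != -5 || 3*j - 8 == a[c] - 3*c + 3) must hold; in canonical form it is j >= 2*c - 9 && (3*a[j] != 3 || 3*c + 3*j == a[c] + 11).
Then branch requires j >= 2*a[0] - 11 && (3*a[j] != 3 || 3*a[0] + 3*j == a[a[0] - 1] + 14); else branch requires j >= 2*c && (3*a[j - 9] != 3 || 3*c + 3*j == a[c] + 38).
Before the if: (j == 13 ==> (j >= 2*a[0] - 11 && (3*a[j] != 3 || 3*a[0] + 3*j == a[a[0] - 1] + 14))) && ((!(j == 13)) ==> (j >= 2*c && (3*a[j - 9] != 3 || 3*c + 3*j == a[c] + 38)))
Before j := a[j + 3] - 3: (a[j + 3] == 16 ==> (a[j + 3] >= 2*a[0] - 8 && (3*a[a[j + 3] - 3] != 3 || 3*a[j + 3] + 3*a[0] == a[a[0] - 1] + 23))) && ((!(a[j + 3] == 16)) ==> (a[j + 3] >= 2*c + 3 && (3*a[a[j + 3] - 12] != 3 || 3*a[j + 3] + 3*c == a[c] + 47)))
Answer: WP = (a[j + 3] == 16 ==> (a[j + 3] >= 2*a[0] - 8 && (3*a[a[j + 3] - 3] != 3 || 3*a[j + 3] + 3*a[0] == a[a[0] - 1] + 23))) && ((!(a[j + 3] == 16)) ==> (a[j + 3] >= 2*c + 3 && (3*a[a[j + 3] - 12] != 3 || 3*a[j + 3] + 3*c == a[c] + 47)))


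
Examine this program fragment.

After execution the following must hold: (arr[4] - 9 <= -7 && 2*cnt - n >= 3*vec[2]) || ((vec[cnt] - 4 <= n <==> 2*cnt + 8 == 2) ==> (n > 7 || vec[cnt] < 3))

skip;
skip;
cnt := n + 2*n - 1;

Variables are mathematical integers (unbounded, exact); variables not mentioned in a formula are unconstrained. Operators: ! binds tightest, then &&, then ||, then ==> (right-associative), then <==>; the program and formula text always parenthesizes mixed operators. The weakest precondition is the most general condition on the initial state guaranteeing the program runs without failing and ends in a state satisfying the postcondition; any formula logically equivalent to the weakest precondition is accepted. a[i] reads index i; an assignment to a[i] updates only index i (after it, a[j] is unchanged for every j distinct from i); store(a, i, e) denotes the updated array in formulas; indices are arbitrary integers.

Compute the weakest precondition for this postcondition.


Working backward. After the program, the postcondition (arr[4] - 9 <= -7 && 2*cnt - n >= 3*vec[2]) || ((vec[cnt] - 4 <= n <==> 2*cnt + 8 == 2) ==> (n > 7 || vec[cnt] < 3)) must hold; in canonical form it is (arr[4] <= 2 && 2*cnt >= 3*vec[2] + n) || ((vec[cnt] <= n + 4 <==> 2*cnt == -6) ==> (n > 7 || vec[cnt] < 3)).
Before cnt := n + 2*n - 1: (arr[4] <= 2 && 5*n >= 3*vec[2] + 2) || ((vec[3*n - 1] <= n + 4 <==> 6*n == -4) ==> (n > 7 || vec[3*n - 1] < 3))
Before skip: (arr[4] <= 2 && 5*n >= 3*vec[2] + 2) || ((vec[3*n - 1] <= n + 4 <==> 6*n == -4) ==> (n > 7 || vec[3*n - 1] < 3))
Before skip: (arr[4] <= 2 && 5*n >= 3*vec[2] + 2) || ((vec[3*n - 1] <= n + 4 <==> 6*n == -4) ==> (n > 7 || vec[3*n - 1] < 3))
Answer: WP = (arr[4] <= 2 && 5*n >= 3*vec[2] + 2) || ((vec[3*n - 1] <= n + 4 <==> 6*n == -4) ==> (n > 7 || vec[3*n - 1] < 3))


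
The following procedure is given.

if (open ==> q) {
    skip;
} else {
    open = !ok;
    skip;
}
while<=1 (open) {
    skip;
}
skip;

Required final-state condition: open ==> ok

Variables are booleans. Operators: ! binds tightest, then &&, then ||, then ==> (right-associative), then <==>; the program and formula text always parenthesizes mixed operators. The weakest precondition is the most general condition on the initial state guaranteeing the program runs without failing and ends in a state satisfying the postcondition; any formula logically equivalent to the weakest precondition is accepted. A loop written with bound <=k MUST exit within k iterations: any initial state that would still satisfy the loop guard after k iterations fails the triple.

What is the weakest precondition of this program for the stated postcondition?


Working backward. After the program, open ==> ok must hold.
Before skip: open ==> ok
Before the loop (bound <=1), unroll the exhaustion recursion (WP_0 = exit-now case; WP_j = one more guarded iteration, up to j = 1):
  WP_0: (!open) && (open ==> ok)
  WP_1: (open ==> ((!open) && (open ==> ok))) && ((!open) ==> (open ==> ok))
So before the loop: (open ==> ((!open) && (open ==> ok))) && ((!open) ==> (open ==> ok))
Then branch requires (open ==> ((!open) && (open ==> ok))) && ((!open) ==> (open ==> ok)); else branch requires ((!ok) ==> (ok && ((!ok) ==> ok))) && (ok ==> ((!ok) ==> ok)).
Before the if: ((open ==> q) ==> ((open ==> ((!open) && (open ==> ok))) && ((!open) ==> (open ==> ok)))) && ((!(open ==> q)) ==> (((!ok) ==> (ok && ((!ok) ==> ok))) && (ok ==> ((!ok) ==> ok))))
Answer: WP = ((open ==> q) ==> ((open ==> ((!open) && (open ==> ok))) && ((!open) ==> (open ==> ok)))) && ((!(open ==> q)) ==> (((!ok) ==> (ok && ((!ok) ==> ok))) && (ok ==> ((!ok) ==> ok))))


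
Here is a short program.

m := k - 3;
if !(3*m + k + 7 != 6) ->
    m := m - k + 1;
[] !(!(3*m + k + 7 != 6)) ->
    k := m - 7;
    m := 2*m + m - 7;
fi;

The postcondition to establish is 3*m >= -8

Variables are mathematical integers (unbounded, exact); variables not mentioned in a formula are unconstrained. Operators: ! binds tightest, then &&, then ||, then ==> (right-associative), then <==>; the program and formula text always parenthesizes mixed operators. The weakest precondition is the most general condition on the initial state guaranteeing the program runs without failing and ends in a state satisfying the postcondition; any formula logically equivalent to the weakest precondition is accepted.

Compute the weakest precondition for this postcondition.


Working backward. After the program, 3*m >= -8 must hold.
Then branch requires 3*m >= 3*k - 11; else branch requires 9*m >= 13.
Before the if: ((!(k + 3*m != -1)) ==> 3*m >= 3*k - 11) && (k + 3*m != -1 ==> 9*m >= 13)
Before m := k - 3: 4*k != 8 ==> 9*k >= 40
Answer: WP = 4*k != 8 ==> 9*k >= 40


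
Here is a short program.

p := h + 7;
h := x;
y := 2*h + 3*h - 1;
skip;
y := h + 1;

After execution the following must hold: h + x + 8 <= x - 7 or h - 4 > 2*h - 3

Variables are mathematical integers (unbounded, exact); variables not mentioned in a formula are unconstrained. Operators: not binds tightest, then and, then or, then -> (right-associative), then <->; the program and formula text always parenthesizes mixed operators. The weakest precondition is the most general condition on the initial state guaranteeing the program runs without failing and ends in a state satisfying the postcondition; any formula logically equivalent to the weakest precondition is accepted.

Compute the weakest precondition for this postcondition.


Working backward. After the program, the postcondition h + x + 8 <= x - 7 or h - 4 > 2*h - 3 must hold; in canonical form it is h <= -15 or h < -1.
Before y := h + 1: h <= -15 or h < -1
Before skip: h <= -15 or h < -1
Before y := 2*h + 3*h - 1: h <= -15 or h < -1
Before h := x: x <= -15 or x < -1
Before p := h + 7: x <= -15 or x < -1
Answer: WP = x <= -15 or x < -1


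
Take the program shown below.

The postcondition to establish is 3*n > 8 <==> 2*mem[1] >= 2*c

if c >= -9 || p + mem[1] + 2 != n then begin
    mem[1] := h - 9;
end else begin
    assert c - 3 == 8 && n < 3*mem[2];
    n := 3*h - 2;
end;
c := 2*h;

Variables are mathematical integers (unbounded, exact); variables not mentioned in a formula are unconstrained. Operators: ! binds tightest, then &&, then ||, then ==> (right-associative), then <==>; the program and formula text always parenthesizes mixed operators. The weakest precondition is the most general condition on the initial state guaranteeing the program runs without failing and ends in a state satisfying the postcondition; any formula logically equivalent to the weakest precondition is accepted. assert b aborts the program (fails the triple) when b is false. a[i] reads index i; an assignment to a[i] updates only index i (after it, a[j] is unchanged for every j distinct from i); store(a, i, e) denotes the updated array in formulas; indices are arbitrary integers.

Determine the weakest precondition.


Working backward. After the program, 3*n > 8 <==> 2*mem[1] >= 2*c must hold.
Before c := 2*h: 3*n > 8 <==> 2*mem[1] >= 4*h
Then branch requires 3*n > 8 <==> 2*h <= -18; else branch requires c == 11 && n < 3*mem[2] && (9*h > 14 <==> 2*mem[1] >= 4*h).
Before the if: ((c >= -9 || mem[1] + p != n - 2) ==> (3*n > 8 <==> 2*h <= -18)) && ((!(c >= -9 || mem[1] + p != n - 2)) ==> (c == 11 && n < 3*mem[2] && (9*h > 14 <==> 2*mem[1] >= 4*h)))
Answer: WP = ((c >= -9 || mem[1] + p != n - 2) ==> (3*n > 8 <==> 2*h <= -18)) && ((!(c >= -9 || mem[1] + p != n - 2)) ==> (c == 11 && n < 3*mem[2] && (9*h > 14 <==> 2*mem[1] >= 4*h)))


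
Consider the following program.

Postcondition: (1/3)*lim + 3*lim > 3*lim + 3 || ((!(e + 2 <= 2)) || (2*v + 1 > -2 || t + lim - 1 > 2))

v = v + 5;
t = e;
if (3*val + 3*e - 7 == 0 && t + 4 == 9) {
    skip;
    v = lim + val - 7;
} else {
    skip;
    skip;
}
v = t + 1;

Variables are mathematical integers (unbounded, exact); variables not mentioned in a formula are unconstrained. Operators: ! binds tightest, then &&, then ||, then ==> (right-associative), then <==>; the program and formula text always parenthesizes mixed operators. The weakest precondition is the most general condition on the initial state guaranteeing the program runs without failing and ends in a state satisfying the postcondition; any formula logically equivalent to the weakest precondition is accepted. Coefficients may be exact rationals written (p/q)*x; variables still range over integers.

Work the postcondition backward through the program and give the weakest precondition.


Working backward. After the program, the postcondition (1/3)*lim + 3*lim > 3*lim + 3 || ((!(e + 2 <= 2)) || (2*v + 1 > -2 || t + lim - 1 > 2)) must hold; in canonical form it is (1/3)*lim > 3 || (!(e <= 0)) || 2*v > -3 || lim + t > 3.
Before v := t + 1: (1/3)*lim > 3 || (!(e <= 0)) || 2*t > -5 || lim + t > 3
Then branch requires (1/3)*lim > 3 || (!(e <= 0)) || 2*t > -5 || lim + t > 3; else branch requires (1/3)*lim > 3 || (!(e <= 0)) || 2*t > -5 || lim + t > 3.
Before the if: ((3*e + 3*val == 7 && t == 5) ==> ((1/3)*lim > 3 || (!(e <= 0)) || 2*t > -5 || lim + t > 3)) && ((!(3*e + 3*val == 7 && t == 5)) ==> ((1/3)*lim > 3 || (!(e <= 0)) || 2*t > -5 || lim + t > 3))
Before t := e: ((3*e + 3*val == 7 && e == 5) ==> ((1/3)*lim > 3 || (!(e <= 0)) || 2*e > -5 || e + lim > 3)) && ((!(3*e + 3*val == 7 && e == 5)) ==> ((1/3)*lim > 3 || (!(e <= 0)) || 2*e > -5 || e + lim > 3))
Before v := v + 5: ((3*e + 3*val == 7 && e == 5) ==> ((1/3)*lim > 3 || (!(e <= 0)) || 2*e > -5 || e + lim > 3)) && ((!(3*e + 3*val == 7 && e == 5)) ==> ((1/3)*lim > 3 || (!(e <= 0)) || 2*e > -5 || e + lim > 3))
Answer: WP = ((3*e + 3*val == 7 && e == 5) ==> ((1/3)*lim > 3 || (!(e <= 0)) || 2*e > -5 || e + lim > 3)) && ((!(3*e + 3*val == 7 && e == 5)) ==> ((1/3)*lim > 3 || (!(e <= 0)) || 2*e > -5 || e + lim > 3))


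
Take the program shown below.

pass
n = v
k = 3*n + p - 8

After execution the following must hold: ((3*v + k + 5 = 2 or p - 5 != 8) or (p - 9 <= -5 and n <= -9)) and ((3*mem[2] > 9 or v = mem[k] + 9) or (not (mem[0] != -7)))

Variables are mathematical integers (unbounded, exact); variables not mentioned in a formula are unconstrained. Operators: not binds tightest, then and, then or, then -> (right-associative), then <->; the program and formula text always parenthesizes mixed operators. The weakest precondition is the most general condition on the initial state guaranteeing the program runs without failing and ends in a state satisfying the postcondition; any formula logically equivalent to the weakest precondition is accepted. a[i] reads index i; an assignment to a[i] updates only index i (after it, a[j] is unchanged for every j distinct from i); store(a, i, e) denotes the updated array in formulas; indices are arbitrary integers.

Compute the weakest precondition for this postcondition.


Working backward. After the program, the postcondition ((3*v + k + 5 = 2 or p - 5 != 8) or (p - 9 <= -5 and n <= -9)) and ((3*mem[2] > 9 or v = mem[k] + 9) or (not (mem[0] != -7))) must hold; in canonical form it is (k + 3*v = -3 or p != 13 or (p <= 4 and n <= -9)) and (3*mem[2] > 9 or v = mem[k] + 9 or (not (mem[0] != -7))).
Before k := 3*n + p - 8: (3*n + p + 3*v = 5 or p != 13 or (p <= 4 and n <= -9)) and (3*mem[2] > 9 or v = mem[3*n + p - 8] + 9 or (not (mem[0] != -7)))
Before n := v: (p + 6*v = 5 or p != 13 or (p <= 4 and v <= -9)) and (3*mem[2] > 9 or v = mem[p + 3*v - 8] + 9 or (not (mem[0] != -7)))
Before skip: (p + 6*v = 5 or p != 13 or (p <= 4 and v <= -9)) and (3*mem[2] > 9 or v = mem[p + 3*v - 8] + 9 or (not (mem[0] != -7)))
Answer: WP = (p + 6*v = 5 or p != 13 or (p <= 4 and v <= -9)) and (3*mem[2] > 9 or v = mem[p + 3*v - 8] + 9 or (not (mem[0] != -7)))


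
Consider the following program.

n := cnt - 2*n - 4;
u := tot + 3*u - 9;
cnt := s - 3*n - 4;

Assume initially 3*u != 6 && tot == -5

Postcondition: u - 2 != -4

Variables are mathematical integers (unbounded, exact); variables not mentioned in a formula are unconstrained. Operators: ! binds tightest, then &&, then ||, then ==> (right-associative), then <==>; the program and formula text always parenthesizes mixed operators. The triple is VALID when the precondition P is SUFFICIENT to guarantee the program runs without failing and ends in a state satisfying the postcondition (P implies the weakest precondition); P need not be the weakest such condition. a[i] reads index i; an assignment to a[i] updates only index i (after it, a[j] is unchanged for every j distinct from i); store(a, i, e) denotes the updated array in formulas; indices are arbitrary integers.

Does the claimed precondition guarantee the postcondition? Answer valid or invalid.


Working backward. After the program, the postcondition u - 2 != -4 must hold; in canonical form it is u != -2.
Before cnt := s - 3*n - 4: u != -2
Before u := tot + 3*u - 9: tot + 3*u != 7
Before n := cnt - 2*n - 4: tot + 3*u != 7
The weakest precondition is tot + 3*u != 7.
Check whether 3*u != 6 && tot == -5 implies it.
Countermodel: at the initial state tot = -5, u = 4, the precondition holds but the weakest precondition fails.
Answer: invalid


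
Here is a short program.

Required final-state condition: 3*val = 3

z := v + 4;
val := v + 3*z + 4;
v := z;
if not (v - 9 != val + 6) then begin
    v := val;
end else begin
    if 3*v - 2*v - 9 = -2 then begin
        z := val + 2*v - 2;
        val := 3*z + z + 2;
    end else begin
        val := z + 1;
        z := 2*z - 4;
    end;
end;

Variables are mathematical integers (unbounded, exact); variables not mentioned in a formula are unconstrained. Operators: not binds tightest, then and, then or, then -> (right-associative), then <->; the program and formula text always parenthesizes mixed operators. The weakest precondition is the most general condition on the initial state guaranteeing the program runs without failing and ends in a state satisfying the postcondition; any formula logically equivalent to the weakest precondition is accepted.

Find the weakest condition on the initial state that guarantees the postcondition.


Working backward. After the program, 3*val = 3 must hold.
Then branch requires 3*val = 3; else branch requires (v = 7 -> 24*v + 12*val = 21) and ((not (v = 7)) -> 3*z = 0).
Before the if: ((not (v != val + 15)) -> 3*val = 3) and (v != val + 15 -> ((v = 7 -> 24*v + 12*val = 21) and ((not (v = 7)) -> 3*z = 0)))
Before v := z: ((not (z != val + 15)) -> 3*val = 3) and (z != val + 15 -> ((z = 7 -> 12*val + 24*z = 21) and ((not (z = 7)) -> 3*z = 0)))
Before val := v + 3*z + 4: ((not (v + 2*z != -19)) -> 3*v + 9*z = -9) and (v + 2*z != -19 -> ((z = 7 -> 12*v + 60*z = -27) and ((not (z = 7)) -> 3*z = 0)))
Before z := v + 4: ((not (3*v != -27)) -> 12*v = -45) and (3*v != -27 -> ((v = 3 -> 72*v = -267) and ((not (v = 3)) -> 3*v = -12)))
Answer: WP = ((not (3*v != -27)) -> 12*v = -45) and (3*v != -27 -> ((v = 3 -> 72*v = -267) and ((not (v = 3)) -> 3*v = -12)))


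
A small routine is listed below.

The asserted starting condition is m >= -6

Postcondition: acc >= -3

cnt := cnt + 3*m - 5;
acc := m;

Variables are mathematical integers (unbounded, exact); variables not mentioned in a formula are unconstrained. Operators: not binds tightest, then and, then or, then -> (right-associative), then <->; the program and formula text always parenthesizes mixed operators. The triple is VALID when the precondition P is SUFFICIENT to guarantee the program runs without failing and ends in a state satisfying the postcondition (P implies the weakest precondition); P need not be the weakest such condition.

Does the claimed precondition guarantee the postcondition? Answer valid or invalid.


Working backward. After the program, acc >= -3 must hold.
Before acc := m: m >= -3
Before cnt := cnt + 3*m - 5: m >= -3
The weakest precondition is m >= -3.
Check whether m >= -6 implies it.
Countermodel: at the initial state m = -6, the precondition holds but the weakest precondition fails.
Answer: invalid


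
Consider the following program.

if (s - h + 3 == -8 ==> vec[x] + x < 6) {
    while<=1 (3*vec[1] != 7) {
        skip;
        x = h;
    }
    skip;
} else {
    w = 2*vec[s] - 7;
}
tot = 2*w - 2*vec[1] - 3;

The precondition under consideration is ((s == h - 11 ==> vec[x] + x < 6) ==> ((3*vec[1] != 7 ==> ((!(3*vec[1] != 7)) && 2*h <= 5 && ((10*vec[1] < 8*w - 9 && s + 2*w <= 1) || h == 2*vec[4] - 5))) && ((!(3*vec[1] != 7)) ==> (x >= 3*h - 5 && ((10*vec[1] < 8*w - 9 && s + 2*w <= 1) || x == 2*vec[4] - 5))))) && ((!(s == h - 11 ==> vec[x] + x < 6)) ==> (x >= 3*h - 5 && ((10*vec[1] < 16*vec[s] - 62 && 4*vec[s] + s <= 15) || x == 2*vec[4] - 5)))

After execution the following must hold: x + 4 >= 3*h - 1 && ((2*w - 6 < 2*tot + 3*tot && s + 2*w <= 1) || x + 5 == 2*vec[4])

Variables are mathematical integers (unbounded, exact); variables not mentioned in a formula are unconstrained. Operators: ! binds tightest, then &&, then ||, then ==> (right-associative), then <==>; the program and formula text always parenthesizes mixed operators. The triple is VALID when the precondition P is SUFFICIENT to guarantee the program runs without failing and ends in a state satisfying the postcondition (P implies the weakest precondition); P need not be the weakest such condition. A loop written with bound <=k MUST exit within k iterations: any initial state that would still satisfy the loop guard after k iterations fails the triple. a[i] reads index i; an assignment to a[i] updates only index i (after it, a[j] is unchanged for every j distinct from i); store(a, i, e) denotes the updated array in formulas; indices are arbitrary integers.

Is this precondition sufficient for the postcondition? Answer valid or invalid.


Working backward. After the program, the postcondition x + 4 >= 3*h - 1 && ((2*w - 6 < 2*tot + 3*tot && s + 2*w <= 1) || x + 5 == 2*vec[4]) must hold; in canonical form it is x >= 3*h - 5 && ((2*w < 5*tot + 6 && s + 2*w <= 1) || x == 2*vec[4] - 5).
Before tot := 2*w - 2*vec[1] - 3: x >= 3*h - 5 && ((10*vec[1] < 8*w - 9 && s + 2*w <= 1) || x == 2*vec[4] - 5)
Then branch requires (3*vec[1] != 7 ==> ((!(3*vec[1] != 7)) && 2*h <= 5 && ((10*vec[1] < 8*w - 9 && s + 2*w <= 1) || h == 2*vec[4] - 5))) && ((!(3*vec[1] != 7)) ==> (x >= 3*h - 5 && ((10*vec[1] < 8*w - 9 && s + 2*w <= 1) || x == 2*vec[4] - 5))); else branch requires x >= 3*h - 5 && ((10*vec[1] < 16*vec[s] - 65 && 4*vec[s] + s <= 15) || x == 2*vec[4] - 5).
Before the if: ((s == h - 11 ==> vec[x] + x < 6) ==> ((3*vec[1] != 7 ==> ((!(3*vec[1] != 7)) && 2*h <= 5 && ((10*vec[1] < 8*w - 9 && s + 2*w <= 1) || h == 2*vec[4] - 5))) && ((!(3*vec[1] != 7)) ==> (x >= 3*h - 5 && ((10*vec[1] < 8*w - 9 && s + 2*w <= 1) || x == 2*vec[4] - 5))))) && ((!(s == h - 11 ==> vec[x] + x < 6)) ==> (x >= 3*h - 5 && ((10*vec[1] < 16*vec[s] - 65 && 4*vec[s] + s <= 15) || x == 2*vec[4] - 5)))
The weakest precondition is ((s == h - 11 ==> vec[x] + x < 6) ==> ((3*vec[1] != 7 ==> ((!(3*vec[1] != 7)) && 2*h <= 5 && ((10*vec[1] < 8*w - 9 && s + 2*w <= 1) || h == 2*vec[4] - 5))) && ((!(3*vec[1] != 7)) ==> (x >= 3*h - 5 && ((10*vec[1] < 8*w - 9 && s + 2*w <= 1) || x == 2*vec[4] - 5))))) && ((!(s == h - 11 ==> vec[x] + x < 6)) ==> (x >= 3*h - 5 && ((10*vec[1] < 16*vec[s] - 65 && 4*vec[s] + s <= 15) || x == 2*vec[4] - 5))).
Check whether ((s == h - 11 ==> vec[x] + x < 6) ==> ((3*vec[1] != 7 ==> ((!(3*vec[1] != 7)) && 2*h <= 5 && ((10*vec[1] < 8*w - 9 && s + 2*w <= 1) || h == 2*vec[4] - 5))) && ((!(3*vec[1] != 7)) ==> (x >= 3*h - 5 && ((10*vec[1] < 8*w - 9 && s + 2*w <= 1) || x == 2*vec[4] - 5))))) && ((!(s == h - 11 ==> vec[x] + x < 6)) ==> (x >= 3*h - 5 && ((10*vec[1] < 16*vec[s] - 62 && 4*vec[s] + s <= 15) || x == 2*vec[4] - 5))) implies it.
Countermodel: at the initial state h = 1, s = -10, vec = {[-10] = -1, [-2] = 8, [1] = -8, [4] = 2, elsewhere -8}, w = 0, x = -2, the precondition holds but the weakest precondition fails.
Answer: invalid


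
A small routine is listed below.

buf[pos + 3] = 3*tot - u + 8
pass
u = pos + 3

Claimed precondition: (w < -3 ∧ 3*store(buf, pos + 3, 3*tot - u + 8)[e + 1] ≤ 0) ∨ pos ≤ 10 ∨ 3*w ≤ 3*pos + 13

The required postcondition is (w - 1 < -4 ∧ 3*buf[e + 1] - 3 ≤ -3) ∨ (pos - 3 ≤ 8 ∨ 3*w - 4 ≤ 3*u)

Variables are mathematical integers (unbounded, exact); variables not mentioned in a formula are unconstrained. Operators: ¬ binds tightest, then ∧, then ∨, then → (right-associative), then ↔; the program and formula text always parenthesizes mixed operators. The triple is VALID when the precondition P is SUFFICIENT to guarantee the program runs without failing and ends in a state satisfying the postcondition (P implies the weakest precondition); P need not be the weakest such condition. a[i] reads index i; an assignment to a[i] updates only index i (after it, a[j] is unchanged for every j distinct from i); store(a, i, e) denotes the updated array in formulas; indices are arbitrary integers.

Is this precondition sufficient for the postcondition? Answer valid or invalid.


Working backward. After the program, the postcondition (w - 1 < -4 ∧ 3*buf[e + 1] - 3 ≤ -3) ∨ (pos - 3 ≤ 8 ∨ 3*w - 4 ≤ 3*u) must hold; in canonical form it is (w < -3 ∧ 3*buf[e + 1] ≤ 0) ∨ pos ≤ 11 ∨ 3*w ≤ 3*u + 4.
Before u := pos + 3: (w < -3 ∧ 3*buf[e + 1] ≤ 0) ∨ pos ≤ 11 ∨ 3*w ≤ 3*pos + 13
Before skip: (w < -3 ∧ 3*buf[e + 1] ≤ 0) ∨ pos ≤ 11 ∨ 3*w ≤ 3*pos + 13
Before buf[pos + 3] := 3*tot - u + 8: (w < -3 ∧ 3*store(buf, pos + 3, 3*tot - u + 8)[e + 1] ≤ 0) ∨ pos ≤ 11 ∨ 3*w ≤ 3*pos + 13
The weakest precondition is (w < -3 ∧ 3*store(buf, pos + 3, 3*tot - u + 8)[e + 1] ≤ 0) ∨ pos ≤ 11 ∨ 3*w ≤ 3*pos + 13.
Check whether (w < -3 ∧ 3*store(buf, pos + 3, 3*tot - u + 8)[e + 1] ≤ 0) ∨ pos ≤ 10 ∨ 3*w ≤ 3*pos + 13 implies it.
Every state satisfying the precondition satisfies the weakest precondition: the implication holds.
Answer: valid


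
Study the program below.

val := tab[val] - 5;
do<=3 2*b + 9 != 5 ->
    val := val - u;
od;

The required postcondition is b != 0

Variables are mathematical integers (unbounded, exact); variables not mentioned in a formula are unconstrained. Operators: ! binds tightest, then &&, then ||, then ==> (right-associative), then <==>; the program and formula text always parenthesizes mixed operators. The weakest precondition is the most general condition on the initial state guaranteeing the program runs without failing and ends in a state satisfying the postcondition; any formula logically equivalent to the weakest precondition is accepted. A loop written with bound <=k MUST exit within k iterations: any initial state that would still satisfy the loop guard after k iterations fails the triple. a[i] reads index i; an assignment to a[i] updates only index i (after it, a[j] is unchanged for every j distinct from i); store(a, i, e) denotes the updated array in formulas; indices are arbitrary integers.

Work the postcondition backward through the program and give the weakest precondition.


Working backward. After the program, b != 0 must hold.
Before the loop (bound <=3), unroll the exhaustion recursion (WP_0 = exit-now case; WP_j = one more guarded iteration, up to j = 3):
  WP_0: (!(2*b != -4)) && b != 0
  WP_1: (2*b != -4 ==> ((!(2*b != -4)) && b != 0)) && ((!(2*b != -4)) ==> b != 0)
  WP_2: (2*b != -4 ==> ((2*b != -4 ==> ((!(2*b != -4)) && b != 0)) && ((!(2*b != -4)) ==> b != 0))) && ((!(2*b != -4)) ==> b != 0)
  WP_3: (2*b != -4 ==> ((2*b != -4 ==> ((2*b != -4 ==> ((!(2*b != -4)) && b != 0)) && ((!(2*b != -4)) ==> b != 0))) && ((!(2*b != -4)) ==> b != 0))) && ((!(2*b != -4)) ==> b != 0)
So before the loop: (2*b != -4 ==> ((2*b != -4 ==> ((2*b != -4 ==> ((!(2*b != -4)) && b != 0)) && ((!(2*b != -4)) ==> b != 0))) && ((!(2*b != -4)) ==> b != 0))) && ((!(2*b != -4)) ==> b != 0)
Before val := tab[val] - 5: (2*b != -4 ==> ((2*b != -4 ==> ((2*b != -4 ==> ((!(2*b != -4)) && b != 0)) && ((!(2*b != -4)) ==> b != 0))) && ((!(2*b != -4)) ==> b != 0))) && ((!(2*b != -4)) ==> b != 0)
Answer: WP = (2*b != -4 ==> ((2*b != -4 ==> ((2*b != -4 ==> ((!(2*b != -4)) && b != 0)) && ((!(2*b != -4)) ==> b != 0))) && ((!(2*b != -4)) ==> b != 0))) && ((!(2*b != -4)) ==> b != 0)


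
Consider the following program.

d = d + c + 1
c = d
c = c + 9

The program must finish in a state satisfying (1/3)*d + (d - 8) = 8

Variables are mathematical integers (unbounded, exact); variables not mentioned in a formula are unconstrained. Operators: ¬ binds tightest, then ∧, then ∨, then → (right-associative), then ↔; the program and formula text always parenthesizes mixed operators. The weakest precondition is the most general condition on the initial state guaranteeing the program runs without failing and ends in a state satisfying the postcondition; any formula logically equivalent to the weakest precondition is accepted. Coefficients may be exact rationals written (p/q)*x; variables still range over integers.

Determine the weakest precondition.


Working backward. After the program, the postcondition (1/3)*d + (d - 8) = 8 must hold; in canonical form it is (4/3)*d = 16.
Before c := c + 9: (4/3)*d = 16
Before c := d: (4/3)*d = 16
Before d := d + c + 1: (4/3)*c + (4/3)*d = 44/3
Answer: WP = (4/3)*c + (4/3)*d = 44/3


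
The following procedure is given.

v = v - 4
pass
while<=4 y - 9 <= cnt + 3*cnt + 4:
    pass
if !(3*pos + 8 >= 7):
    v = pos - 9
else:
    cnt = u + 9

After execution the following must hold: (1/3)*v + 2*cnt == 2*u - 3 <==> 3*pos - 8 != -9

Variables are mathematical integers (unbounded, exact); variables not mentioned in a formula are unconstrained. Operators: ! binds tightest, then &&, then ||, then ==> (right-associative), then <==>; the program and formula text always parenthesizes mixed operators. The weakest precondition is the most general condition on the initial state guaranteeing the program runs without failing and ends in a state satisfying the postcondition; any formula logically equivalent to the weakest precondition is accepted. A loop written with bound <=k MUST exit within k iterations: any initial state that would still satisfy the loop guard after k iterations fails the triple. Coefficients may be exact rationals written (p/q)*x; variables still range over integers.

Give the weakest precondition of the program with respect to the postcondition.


Working backward. After the program, the postcondition (1/3)*v + 2*cnt == 2*u - 3 <==> 3*pos - 8 != -9 must hold; in canonical form it is 2*cnt + (1/3)*v == 2*u - 3 <==> 3*pos != -1.
Then branch requires 2*cnt + (1/3)*pos == 2*u <==> 3*pos != -1; else branch requires (1/3)*v == -21 <==> 3*pos != -1.
Before the if: ((!(3*pos >= -1)) ==> (2*cnt + (1/3)*pos == 2*u <==> 3*pos != -1)) && (3*pos >= -1 ==> ((1/3)*v == -21 <==> 3*pos != -1))
Before the loop (bound <=4), unroll the exhaustion recursion (WP_0 = exit-now case; WP_j = one more guarded iteration, up to j = 4):
  WP_0: (!(y <= 4*cnt + 13)) && ((!(3*pos >= -1)) ==> (2*cnt + (1/3)*pos == 2*u <==> 3*pos != -1)) && (3*pos >= -1 ==> ((1/3)*v == -21 <==> 3*pos != -1))
  WP_1: (y <= 4*cnt + 13 ==> ((!(y <= 4*cnt + 13)) && ((!(3*pos >= -1)) ==> (2*cnt + (1/3)*pos == 2*u <==> 3*pos != -1)) && (3*pos >= -1 ==> ((1/3)*v == -21 <==> 3*pos != -1)))) && ((!(y <= 4*cnt + 13)) ==> (((!(3*pos >= -1)) ==> (2*cnt + (1/3)*pos == 2*u <==> 3*pos != -1)) && (3*pos >= -1 ==> ((1/3)*v == -21 <==> 3*pos != -1))))
  WP_2: (y <= 4*cnt + 13 ==> ((y <= 4*cnt + 13 ==> ((!(y <= 4*cnt + 13)) && ((!(3*pos >= -1)) ==> (2*cnt + (1/3)*pos == 2*u <==> 3*pos != -1)) && (3*pos >= -1 ==> ((1/3)*v == -21 <==> 3*pos != -1)))) && ((!(y <= 4*cnt + 13)) ==> (((!(3*pos >= -1)) ==> (2*cnt + (1/3)*pos == 2*u <==> 3*pos != -1)) && (3*pos >= -1 ==> ((1/3)*v == -21 <==> 3*pos != -1)))))) && ((!(y <= 4*cnt + 13)) ==> (((!(3*pos >= -1)) ==> (2*cnt + (1/3)*pos == 2*u <==> 3*pos != -1)) && (3*pos >= -1 ==> ((1/3)*v == -21 <==> 3*pos != -1))))
  WP_3: (y <= 4*cnt + 13 ==> ((y <= 4*cnt + 13 ==> ((y <= 4*cnt + 13 ==> ((!(y <= 4*cnt + 13)) && ((!(3*pos >= -1)) ==> (2*cnt + (1/3)*pos == 2*u <==> 3*pos != -1)) && (3*pos >= -1 ==> ((1/3)*v == -21 <==> 3*pos != -1)))) && ((!(y <= 4*cnt + 13)) ==> (((!(3*pos >= -1)) ==> (2*cnt + (1/3)*pos == 2*u <==> 3*pos != -1)) && (3*pos >= -1 ==> ((1/3)*v == -21 <==> 3*pos != -1)))))) && ((!(y <= 4*cnt + 13)) ==> (((!(3*pos >= -1)) ==> (2*cnt + (1/3)*pos == 2*u <==> 3*pos != -1)) && (3*pos >= -1 ==> ((1/3)*v == -21 <==> 3*pos != -1)))))) && ((!(y <= 4*cnt + 13)) ==> (((!(3*pos >= -1)) ==> (2*cnt + (1/3)*pos == 2*u <==> 3*pos != -1)) && (3*pos >= -1 ==> ((1/3)*v == -21 <==> 3*pos != -1))))
  WP_4: (y <= 4*cnt + 13 ==> ((y <= 4*cnt + 13 ==> ((y <= 4*cnt + 13 ==> ((y <= 4*cnt + 13 ==> ((!(y <= 4*cnt + 13)) && ((!(3*pos >= -1)) ==> (2*cnt + (1/3)*pos == 2*u <==> 3*pos != -1)) && (3*pos >= -1 ==> ((1/3)*v == -21 <==> 3*pos != -1)))) && ((!(y <= 4*cnt + 13)) ==> (((!(3*pos >= -1)) ==> (2*cnt + (1/3)*pos == 2*u <==> 3*pos != -1)) && (3*pos >= -1 ==> ((1/3)*v == -21 <==> 3*pos != -1)))))) && ((!(y <= 4*cnt + 13)) ==> (((!(3*pos >= -1)) ==> (2*cnt + (1/3)*pos == 2*u <==> 3*pos != -1)) && (3*pos >= -1 ==> ((1/3)*v == -21 <==> 3*pos != -1)))))) && ((!(y <= 4*cnt + 13)) ==> (((!(3*pos >= -1)) ==> (2*cnt + (1/3)*pos == 2*u <==> 3*pos != -1)) && (3*pos >= -1 ==> ((1/3)*v == -21 <==> 3*pos != -1)))))) && ((!(y <= 4*cnt + 13)) ==> (((!(3*pos >= -1)) ==> (2*cnt + (1/3)*pos == 2*u <==> 3*pos != -1)) && (3*pos >= -1 ==> ((1/3)*v == -21 <==> 3*pos != -1))))
So before the loop: (y <= 4*cnt + 13 ==> ((y <= 4*cnt + 13 ==> ((y <= 4*cnt + 13 ==> ((y <= 4*cnt + 13 ==> ((!(y <= 4*cnt + 13)) && ((!(3*pos >= -1)) ==> (2*cnt + (1/3)*pos == 2*u <==> 3*pos != -1)) && (3*pos >= -1 ==> ((1/3)*v == -21 <==> 3*pos != -1)))) && ((!(y <= 4*cnt + 13)) ==> (((!(3*pos >= -1)) ==> (2*cnt + (1/3)*pos == 2*u <==> 3*pos != -1)) && (3*pos >= -1 ==> ((1/3)*v == -21 <==> 3*pos != -1)))))) && ((!(y <= 4*cnt + 13)) ==> (((!(3*pos >= -1)) ==> (2*cnt + (1/3)*pos == 2*u <==> 3*pos != -1)) && (3*pos >= -1 ==> ((1/3)*v == -21 <==> 3*pos != -1)))))) && ((!(y <= 4*cnt + 13)) ==> (((!(3*pos >= -1)) ==> (2*cnt + (1/3)*pos == 2*u <==> 3*pos != -1)) && (3*pos >= -1 ==> ((1/3)*v == -21 <==> 3*pos != -1)))))) && ((!(y <= 4*cnt + 13)) ==> (((!(3*pos >= -1)) ==> (2*cnt + (1/3)*pos == 2*u <==> 3*pos != -1)) && (3*pos >= -1 ==> ((1/3)*v == -21 <==> 3*pos != -1))))
Before skip: (y <= 4*cnt + 13 ==> ((y <= 4*cnt + 13 ==> ((y <= 4*cnt + 13 ==> ((y <= 4*cnt + 13 ==> ((!(y <= 4*cnt + 13)) && ((!(3*pos >= -1)) ==> (2*cnt + (1/3)*pos == 2*u <==> 3*pos != -1)) && (3*pos >= -1 ==> ((1/3)*v == -21 <==> 3*pos != -1)))) && ((!(y <= 4*cnt + 13)) ==> (((!(3*pos >= -1)) ==> (2*cnt + (1/3)*pos == 2*u <==> 3*pos != -1)) && (3*pos >= -1 ==> ((1/3)*v == -21 <==> 3*pos != -1)))))) && ((!(y <= 4*cnt + 13)) ==> (((!(3*pos >= -1)) ==> (2*cnt + (1/3)*pos == 2*u <==> 3*pos != -1)) && (3*pos >= -1 ==> ((1/3)*v == -21 <==> 3*pos != -1)))))) && ((!(y <= 4*cnt + 13)) ==> (((!(3*pos >= -1)) ==> (2*cnt + (1/3)*pos == 2*u <==> 3*pos != -1)) && (3*pos >= -1 ==> ((1/3)*v == -21 <==> 3*pos != -1)))))) && ((!(y <= 4*cnt + 13)) ==> (((!(3*pos >= -1)) ==> (2*cnt + (1/3)*pos == 2*u <==> 3*pos != -1)) && (3*pos >= -1 ==> ((1/3)*v == -21 <==> 3*pos != -1))))
Before v := v - 4: (y <= 4*cnt + 13 ==> ((y <= 4*cnt + 13 ==> ((y <= 4*cnt + 13 ==> ((y <= 4*cnt + 13 ==> ((!(y <= 4*cnt + 13)) && ((!(3*pos >= -1)) ==> (2*cnt + (1/3)*pos == 2*u <==> 3*pos != -1)) && (3*pos >= -1 ==> ((1/3)*v == -59/3 <==> 3*pos != -1)))) && ((!(y <= 4*cnt + 13)) ==> (((!(3*pos >= -1)) ==> (2*cnt + (1/3)*pos == 2*u <==> 3*pos != -1)) && (3*pos >= -1 ==> ((1/3)*v == -59/3 <==> 3*pos != -1)))))) && ((!(y <= 4*cnt + 13)) ==> (((!(3*pos >= -1)) ==> (2*cnt + (1/3)*pos == 2*u <==> 3*pos != -1)) && (3*pos >= -1 ==> ((1/3)*v == -59/3 <==> 3*pos != -1)))))) && ((!(y <= 4*cnt + 13)) ==> (((!(3*pos >= -1)) ==> (2*cnt + (1/3)*pos == 2*u <==> 3*pos != -1)) && (3*pos >= -1 ==> ((1/3)*v == -59/3 <==> 3*pos != -1)))))) && ((!(y <= 4*cnt + 13)) ==> (((!(3*pos >= -1)) ==> (2*cnt + (1/3)*pos == 2*u <==> 3*pos != -1)) && (3*pos >= -1 ==> ((1/3)*v == -59/3 <==> 3*pos != -1))))
Answer: WP = (y <= 4*cnt + 13 ==> ((y <= 4*cnt + 13 ==> ((y <= 4*cnt + 13 ==> ((y <= 4*cnt + 13 ==> ((!(y <= 4*cnt + 13)) && ((!(3*pos >= -1)) ==> (2*cnt + (1/3)*pos == 2*u <==> 3*pos != -1)) && (3*pos >= -1 ==> ((1/3)*v == -59/3 <==> 3*pos != -1)))) && ((!(y <= 4*cnt + 13)) ==> (((!(3*pos >= -1)) ==> (2*cnt + (1/3)*pos == 2*u <==> 3*pos != -1)) && (3*pos >= -1 ==> ((1/3)*v == -59/3 <==> 3*pos != -1)))))) && ((!(y <= 4*cnt + 13)) ==> (((!(3*pos >= -1)) ==> (2*cnt + (1/3)*pos == 2*u <==> 3*pos != -1)) && (3*pos >= -1 ==> ((1/3)*v == -59/3 <==> 3*pos != -1)))))) && ((!(y <= 4*cnt + 13)) ==> (((!(3*pos >= -1)) ==> (2*cnt + (1/3)*pos == 2*u <==> 3*pos != -1)) && (3*pos >= -1 ==> ((1/3)*v == -59/3 <==> 3*pos != -1)))))) && ((!(y <= 4*cnt + 13)) ==> (((!(3*pos >= -1)) ==> (2*cnt + (1/3)*pos == 2*u <==> 3*pos != -1)) && (3*pos >= -1 ==> ((1/3)*v == -59/3 <==> 3*pos != -1))))
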